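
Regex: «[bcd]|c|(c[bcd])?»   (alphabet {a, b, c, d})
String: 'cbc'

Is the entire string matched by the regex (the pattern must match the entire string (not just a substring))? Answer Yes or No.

No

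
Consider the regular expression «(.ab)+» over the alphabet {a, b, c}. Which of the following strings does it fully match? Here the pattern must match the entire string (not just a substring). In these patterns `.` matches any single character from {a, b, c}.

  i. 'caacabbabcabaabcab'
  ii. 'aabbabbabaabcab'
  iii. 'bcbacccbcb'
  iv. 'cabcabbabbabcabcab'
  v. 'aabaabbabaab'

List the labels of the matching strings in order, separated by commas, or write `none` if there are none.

i → no match
ii → match
iii → no match — must end with 'ab'
iv → match
v → match

ii, iv, v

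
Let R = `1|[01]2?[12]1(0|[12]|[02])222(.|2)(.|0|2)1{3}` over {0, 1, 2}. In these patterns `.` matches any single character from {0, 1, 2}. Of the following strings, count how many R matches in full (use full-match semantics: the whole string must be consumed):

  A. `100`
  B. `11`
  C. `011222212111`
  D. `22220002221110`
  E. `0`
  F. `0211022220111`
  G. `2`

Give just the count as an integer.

A → no match — must end with `1`
B → no match
C → match
D → no match — must end with `1`
E → no match — must end with `1`
F → match
G → no match — must end with `1`
Total matched: 2

2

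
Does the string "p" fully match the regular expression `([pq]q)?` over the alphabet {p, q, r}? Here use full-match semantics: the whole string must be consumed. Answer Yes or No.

No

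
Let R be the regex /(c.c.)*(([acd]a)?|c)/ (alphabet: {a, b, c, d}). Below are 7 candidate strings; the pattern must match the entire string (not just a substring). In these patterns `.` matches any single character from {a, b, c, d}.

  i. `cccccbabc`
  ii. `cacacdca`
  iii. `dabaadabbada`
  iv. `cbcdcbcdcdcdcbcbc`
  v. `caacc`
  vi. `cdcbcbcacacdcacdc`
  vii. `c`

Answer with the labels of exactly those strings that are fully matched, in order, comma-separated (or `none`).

i → no match
ii → match
iii → no match
iv → match
v → no match
vi → match
vii → match

ii, iv, vi, vii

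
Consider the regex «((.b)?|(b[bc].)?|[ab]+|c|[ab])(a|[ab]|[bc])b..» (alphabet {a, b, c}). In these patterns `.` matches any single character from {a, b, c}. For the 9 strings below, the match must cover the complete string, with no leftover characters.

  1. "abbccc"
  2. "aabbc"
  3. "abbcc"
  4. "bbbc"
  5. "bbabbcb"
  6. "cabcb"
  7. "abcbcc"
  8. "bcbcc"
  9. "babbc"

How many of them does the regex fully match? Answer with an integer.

8

1 → no match
2 → match
3 → match
4 → match
5 → match
6 → match
7 → match
8 → match
9 → match
Total matched: 8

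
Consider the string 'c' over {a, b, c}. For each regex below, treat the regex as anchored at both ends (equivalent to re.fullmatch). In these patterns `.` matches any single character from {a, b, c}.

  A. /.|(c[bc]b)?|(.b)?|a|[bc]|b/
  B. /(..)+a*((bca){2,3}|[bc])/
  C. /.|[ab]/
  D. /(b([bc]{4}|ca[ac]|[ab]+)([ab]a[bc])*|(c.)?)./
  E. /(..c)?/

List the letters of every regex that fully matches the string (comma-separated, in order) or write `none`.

A → match
B → no match
C → match
D → match
E → no match

A, C, D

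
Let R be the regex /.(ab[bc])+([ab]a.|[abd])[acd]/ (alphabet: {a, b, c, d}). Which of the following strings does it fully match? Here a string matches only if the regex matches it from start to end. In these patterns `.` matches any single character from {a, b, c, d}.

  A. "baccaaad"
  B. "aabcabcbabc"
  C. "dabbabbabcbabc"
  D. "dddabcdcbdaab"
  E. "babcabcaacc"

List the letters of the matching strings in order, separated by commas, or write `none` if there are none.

A. "baccaaad" → no match
B. "aabcabcbabc" → match
C → match
D → no match
E. "babcabcaacc" → match

B, C, E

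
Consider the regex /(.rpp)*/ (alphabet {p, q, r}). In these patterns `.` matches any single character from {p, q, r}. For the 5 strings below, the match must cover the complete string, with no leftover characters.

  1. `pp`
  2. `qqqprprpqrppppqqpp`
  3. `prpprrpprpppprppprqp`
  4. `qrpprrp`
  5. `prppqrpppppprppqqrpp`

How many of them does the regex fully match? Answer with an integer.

0

1 → no match
2 → no match
3 → no match
4 → no match
5 → no match
Total matched: 0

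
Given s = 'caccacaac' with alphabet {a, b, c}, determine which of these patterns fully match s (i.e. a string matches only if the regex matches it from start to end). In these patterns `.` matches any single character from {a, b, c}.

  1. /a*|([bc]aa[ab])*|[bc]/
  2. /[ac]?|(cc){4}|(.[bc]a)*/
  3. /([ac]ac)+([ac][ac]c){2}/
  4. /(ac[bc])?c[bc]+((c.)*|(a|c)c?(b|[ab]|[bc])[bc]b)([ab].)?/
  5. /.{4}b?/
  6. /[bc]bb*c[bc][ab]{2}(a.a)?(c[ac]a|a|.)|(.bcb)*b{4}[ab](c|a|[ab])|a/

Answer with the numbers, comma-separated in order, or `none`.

1 → no match
2 → no match
3 → match
4 → no match
5 → no match
6 → no match

3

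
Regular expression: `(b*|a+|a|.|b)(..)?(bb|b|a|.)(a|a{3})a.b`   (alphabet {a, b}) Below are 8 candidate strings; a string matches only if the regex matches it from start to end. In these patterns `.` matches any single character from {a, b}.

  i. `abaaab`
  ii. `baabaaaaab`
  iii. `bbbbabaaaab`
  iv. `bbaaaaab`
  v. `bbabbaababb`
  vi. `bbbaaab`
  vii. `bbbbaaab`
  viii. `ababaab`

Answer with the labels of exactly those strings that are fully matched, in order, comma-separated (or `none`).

i. `abaaab` → match
ii. `baabaaaaab` → match
iii. `bbbbabaaaab` → match
iv. `bbaaaaab` → match
v. `bbabbaababb` → no match
vi. `bbbaaab` → match
vii. `bbbbaaab` → match
viii. `ababaab` → no match

i, ii, iii, iv, vi, vii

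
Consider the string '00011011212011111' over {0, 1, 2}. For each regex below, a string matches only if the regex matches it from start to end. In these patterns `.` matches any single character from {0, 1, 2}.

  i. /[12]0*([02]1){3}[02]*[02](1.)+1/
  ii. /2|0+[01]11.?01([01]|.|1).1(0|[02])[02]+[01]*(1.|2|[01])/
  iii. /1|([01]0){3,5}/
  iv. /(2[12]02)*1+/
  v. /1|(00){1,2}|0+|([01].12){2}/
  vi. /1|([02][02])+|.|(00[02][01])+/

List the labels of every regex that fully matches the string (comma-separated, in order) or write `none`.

i → no match
ii → match
iii → no match
iv → no match
v → no match
vi → no match

ii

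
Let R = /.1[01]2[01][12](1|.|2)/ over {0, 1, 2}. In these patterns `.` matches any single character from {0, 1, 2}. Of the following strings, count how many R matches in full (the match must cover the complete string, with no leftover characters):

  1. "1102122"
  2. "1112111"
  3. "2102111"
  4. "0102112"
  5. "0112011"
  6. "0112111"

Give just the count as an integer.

6

1 → match
2 → match
3 → match
4 → match
5 → match
6 → match
Total matched: 6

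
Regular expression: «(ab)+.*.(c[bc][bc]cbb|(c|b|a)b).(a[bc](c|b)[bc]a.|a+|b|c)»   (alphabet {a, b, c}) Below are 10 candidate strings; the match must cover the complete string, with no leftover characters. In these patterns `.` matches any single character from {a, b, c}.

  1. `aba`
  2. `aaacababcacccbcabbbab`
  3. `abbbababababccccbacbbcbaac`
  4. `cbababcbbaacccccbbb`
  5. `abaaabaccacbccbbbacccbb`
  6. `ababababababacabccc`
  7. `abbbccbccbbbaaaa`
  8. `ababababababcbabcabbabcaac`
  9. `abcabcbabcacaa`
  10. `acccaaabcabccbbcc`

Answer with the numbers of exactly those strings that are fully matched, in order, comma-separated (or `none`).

1 → no match
2 → no match — must start with `ab`
3 → no match
4 → no match — must start with `ab`
5 → no match
6 → no match
7 → match
8 → no match
9 → no match
10 → no match — must start with `ab`

7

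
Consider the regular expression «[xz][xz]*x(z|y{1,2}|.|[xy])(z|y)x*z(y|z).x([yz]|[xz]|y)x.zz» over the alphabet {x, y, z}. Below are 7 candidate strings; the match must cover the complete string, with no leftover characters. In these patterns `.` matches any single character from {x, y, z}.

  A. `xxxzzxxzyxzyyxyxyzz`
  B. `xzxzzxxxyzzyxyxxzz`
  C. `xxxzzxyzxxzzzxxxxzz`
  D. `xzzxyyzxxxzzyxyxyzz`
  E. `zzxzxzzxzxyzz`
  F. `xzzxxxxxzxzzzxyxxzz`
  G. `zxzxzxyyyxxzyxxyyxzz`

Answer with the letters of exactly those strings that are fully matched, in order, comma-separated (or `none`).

A, B, C, D, F

A → match
B → match
C → match
D → match
E → no match
F → match
G → no match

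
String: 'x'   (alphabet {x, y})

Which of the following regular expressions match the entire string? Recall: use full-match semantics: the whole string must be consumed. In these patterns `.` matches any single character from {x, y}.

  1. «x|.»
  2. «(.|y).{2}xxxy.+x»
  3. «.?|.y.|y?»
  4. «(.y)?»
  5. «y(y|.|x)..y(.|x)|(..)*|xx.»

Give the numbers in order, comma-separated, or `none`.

1 → match
2 → no match
3 → match
4 → no match
5 → no match

1, 3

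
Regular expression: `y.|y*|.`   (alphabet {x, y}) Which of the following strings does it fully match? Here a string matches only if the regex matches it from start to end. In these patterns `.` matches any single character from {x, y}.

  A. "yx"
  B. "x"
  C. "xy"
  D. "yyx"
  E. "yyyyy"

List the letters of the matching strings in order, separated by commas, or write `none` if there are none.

A → match
B → match
C → no match
D → no match
E → match

A, B, E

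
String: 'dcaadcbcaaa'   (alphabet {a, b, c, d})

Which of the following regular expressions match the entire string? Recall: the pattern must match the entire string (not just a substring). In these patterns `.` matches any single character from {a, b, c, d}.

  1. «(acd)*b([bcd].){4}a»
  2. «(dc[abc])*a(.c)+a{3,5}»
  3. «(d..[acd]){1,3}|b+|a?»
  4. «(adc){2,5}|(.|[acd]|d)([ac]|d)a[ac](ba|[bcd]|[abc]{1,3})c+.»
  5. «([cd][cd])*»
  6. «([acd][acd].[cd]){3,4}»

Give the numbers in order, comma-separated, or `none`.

2

1 → no match
2 → match
3 → no match
4 → no match
5 → no match
6 → no match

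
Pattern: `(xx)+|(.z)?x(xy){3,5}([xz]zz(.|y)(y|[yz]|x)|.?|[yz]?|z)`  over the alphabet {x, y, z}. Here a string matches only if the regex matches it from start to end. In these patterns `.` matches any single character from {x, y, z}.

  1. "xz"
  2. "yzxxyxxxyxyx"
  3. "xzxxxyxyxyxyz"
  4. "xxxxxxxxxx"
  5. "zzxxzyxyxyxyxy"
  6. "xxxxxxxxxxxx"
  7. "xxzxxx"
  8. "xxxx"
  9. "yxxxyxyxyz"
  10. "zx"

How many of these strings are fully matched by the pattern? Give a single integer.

1. "xz" → no match
2. "yzxxyxxxyxyx" → no match
3 → no match
4. "xxxxxxxxxx" → match
5 → no match
6. "xxxxxxxxxxxx" → match
7. "xxzxxx" → no match
8. "xxxx" → match
9. "yxxxyxyxyz" → no match
10. "zx" → no match
Total matched: 3

3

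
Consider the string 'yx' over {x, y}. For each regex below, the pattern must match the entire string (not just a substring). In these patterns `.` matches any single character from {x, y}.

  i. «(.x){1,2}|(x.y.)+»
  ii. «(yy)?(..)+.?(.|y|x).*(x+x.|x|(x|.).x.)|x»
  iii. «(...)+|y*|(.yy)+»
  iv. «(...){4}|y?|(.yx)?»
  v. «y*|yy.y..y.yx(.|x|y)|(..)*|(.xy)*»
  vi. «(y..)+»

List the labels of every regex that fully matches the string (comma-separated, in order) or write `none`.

i, v

i → match
ii → no match
iii → no match
iv → no match
v → match
vi → no match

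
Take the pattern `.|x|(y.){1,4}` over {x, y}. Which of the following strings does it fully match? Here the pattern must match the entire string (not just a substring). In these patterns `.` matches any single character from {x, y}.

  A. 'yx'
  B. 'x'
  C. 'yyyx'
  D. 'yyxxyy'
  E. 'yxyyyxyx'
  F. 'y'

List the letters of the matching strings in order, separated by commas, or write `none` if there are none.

A, B, C, E, F

A → match
B → match
C → match
D → no match
E → match
F → match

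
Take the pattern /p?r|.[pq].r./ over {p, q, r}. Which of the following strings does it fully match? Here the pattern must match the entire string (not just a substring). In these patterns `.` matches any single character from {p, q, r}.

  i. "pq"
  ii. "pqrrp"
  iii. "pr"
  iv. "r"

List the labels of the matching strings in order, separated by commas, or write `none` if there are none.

i → no match
ii → match
iii → match
iv → match

ii, iii, iv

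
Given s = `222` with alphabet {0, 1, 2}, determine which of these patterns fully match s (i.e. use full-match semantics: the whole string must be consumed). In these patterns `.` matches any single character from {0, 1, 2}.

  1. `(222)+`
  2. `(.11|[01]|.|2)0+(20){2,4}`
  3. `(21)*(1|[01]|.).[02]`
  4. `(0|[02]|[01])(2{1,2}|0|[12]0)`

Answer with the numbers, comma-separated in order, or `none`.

1, 3, 4

1 → match
2 → no match — must end with `20`
3 → match
4 → match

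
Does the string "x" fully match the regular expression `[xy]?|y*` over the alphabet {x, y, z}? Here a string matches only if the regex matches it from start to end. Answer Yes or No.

Yes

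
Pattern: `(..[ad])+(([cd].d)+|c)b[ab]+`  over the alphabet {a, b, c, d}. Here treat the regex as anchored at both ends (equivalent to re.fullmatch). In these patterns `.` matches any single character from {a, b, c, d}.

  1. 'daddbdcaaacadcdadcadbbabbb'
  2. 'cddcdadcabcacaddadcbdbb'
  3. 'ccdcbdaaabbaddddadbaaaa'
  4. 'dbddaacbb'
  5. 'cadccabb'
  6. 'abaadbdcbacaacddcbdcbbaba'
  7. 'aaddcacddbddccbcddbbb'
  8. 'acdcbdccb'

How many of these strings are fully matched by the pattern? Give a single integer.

3

1 → no match
2 → match
3 → match
4 → match
5 → no match
6 → no match
7 → no match
8 → no match
Total matched: 3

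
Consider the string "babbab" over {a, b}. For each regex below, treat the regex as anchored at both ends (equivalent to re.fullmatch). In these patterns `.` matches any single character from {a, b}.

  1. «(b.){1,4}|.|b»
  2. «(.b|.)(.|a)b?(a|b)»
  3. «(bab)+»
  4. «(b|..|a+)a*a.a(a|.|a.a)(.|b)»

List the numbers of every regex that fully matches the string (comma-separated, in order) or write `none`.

1 → no match
2 → no match
3 → match
4 → no match

3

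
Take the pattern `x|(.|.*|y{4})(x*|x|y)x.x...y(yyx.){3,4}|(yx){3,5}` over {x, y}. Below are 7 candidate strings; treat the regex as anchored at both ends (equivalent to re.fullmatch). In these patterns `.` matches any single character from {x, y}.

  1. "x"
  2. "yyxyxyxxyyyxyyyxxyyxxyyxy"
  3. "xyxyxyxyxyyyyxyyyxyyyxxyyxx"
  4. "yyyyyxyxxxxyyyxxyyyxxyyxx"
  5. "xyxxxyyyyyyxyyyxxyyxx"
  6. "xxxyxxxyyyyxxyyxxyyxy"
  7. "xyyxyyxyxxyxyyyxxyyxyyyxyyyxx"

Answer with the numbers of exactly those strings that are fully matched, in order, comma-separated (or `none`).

1 → match
2 → match
3 → match
4 → no match
5 → match
6 → match
7 → match

1, 2, 3, 5, 6, 7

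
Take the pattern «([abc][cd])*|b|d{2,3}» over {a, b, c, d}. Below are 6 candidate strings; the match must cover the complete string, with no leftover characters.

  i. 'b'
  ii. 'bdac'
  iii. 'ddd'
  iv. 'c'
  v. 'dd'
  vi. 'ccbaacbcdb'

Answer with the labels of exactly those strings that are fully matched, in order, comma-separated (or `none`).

i, ii, iii, v

i → match
ii → match
iii → match
iv → no match
v → match
vi → no match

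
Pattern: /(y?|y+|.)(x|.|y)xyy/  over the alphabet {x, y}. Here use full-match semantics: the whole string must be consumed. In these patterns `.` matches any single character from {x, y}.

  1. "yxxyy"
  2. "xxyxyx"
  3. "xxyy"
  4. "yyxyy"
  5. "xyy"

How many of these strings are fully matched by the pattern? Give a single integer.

3

1. "yxxyy" → match
2. "xxyxyx" → no match — must end with "xyy"
3. "xxyy" → match
4. "yyxyy" → match
5. "xyy" → no match
Total matched: 3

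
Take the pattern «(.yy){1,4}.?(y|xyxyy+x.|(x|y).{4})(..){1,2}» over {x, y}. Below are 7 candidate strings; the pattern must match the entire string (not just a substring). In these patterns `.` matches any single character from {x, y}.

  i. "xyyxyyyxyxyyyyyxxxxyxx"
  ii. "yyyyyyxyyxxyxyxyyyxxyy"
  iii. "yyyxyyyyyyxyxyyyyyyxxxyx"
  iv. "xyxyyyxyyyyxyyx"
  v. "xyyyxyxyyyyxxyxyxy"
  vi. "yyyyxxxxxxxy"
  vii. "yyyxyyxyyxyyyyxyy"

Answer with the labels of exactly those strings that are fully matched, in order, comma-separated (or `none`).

vi, vii

i → no match
ii → no match
iii → no match
iv → no match
v → no match
vi → match
vii → match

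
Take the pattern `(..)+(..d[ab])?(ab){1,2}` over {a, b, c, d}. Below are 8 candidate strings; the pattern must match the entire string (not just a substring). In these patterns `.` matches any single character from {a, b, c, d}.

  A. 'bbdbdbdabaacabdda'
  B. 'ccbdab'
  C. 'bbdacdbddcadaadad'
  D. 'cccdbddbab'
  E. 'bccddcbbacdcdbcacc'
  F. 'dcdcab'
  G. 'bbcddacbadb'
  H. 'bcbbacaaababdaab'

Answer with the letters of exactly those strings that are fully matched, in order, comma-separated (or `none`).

A → no match — must end with 'ab'
B → match
C → no match — must end with 'ab'
D → match
E → no match — must end with 'ab'
F → match
G → no match — must end with 'ab'
H → match

B, D, F, H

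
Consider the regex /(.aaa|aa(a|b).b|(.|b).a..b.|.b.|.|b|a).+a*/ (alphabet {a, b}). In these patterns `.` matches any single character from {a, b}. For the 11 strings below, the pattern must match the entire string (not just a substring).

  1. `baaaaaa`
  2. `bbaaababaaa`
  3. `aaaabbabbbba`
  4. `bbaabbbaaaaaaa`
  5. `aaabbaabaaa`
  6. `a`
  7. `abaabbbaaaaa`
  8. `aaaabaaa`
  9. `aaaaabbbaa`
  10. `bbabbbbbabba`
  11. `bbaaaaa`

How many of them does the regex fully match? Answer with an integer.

10

1 → match
2 → match
3 → match
4 → match
5 → match
6 → no match
7 → match
8 → match
9 → match
10 → match
11 → match
Total matched: 10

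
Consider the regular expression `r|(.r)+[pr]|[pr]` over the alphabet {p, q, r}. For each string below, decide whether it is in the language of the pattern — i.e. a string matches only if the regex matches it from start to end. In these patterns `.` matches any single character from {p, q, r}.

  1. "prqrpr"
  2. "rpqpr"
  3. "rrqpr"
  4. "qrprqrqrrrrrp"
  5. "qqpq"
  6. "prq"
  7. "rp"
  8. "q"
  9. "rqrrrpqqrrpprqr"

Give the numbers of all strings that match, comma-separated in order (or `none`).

4

1 → no match
2 → no match
3 → no match
4 → match
5 → no match
6 → no match
7 → no match
8 → no match
9 → no match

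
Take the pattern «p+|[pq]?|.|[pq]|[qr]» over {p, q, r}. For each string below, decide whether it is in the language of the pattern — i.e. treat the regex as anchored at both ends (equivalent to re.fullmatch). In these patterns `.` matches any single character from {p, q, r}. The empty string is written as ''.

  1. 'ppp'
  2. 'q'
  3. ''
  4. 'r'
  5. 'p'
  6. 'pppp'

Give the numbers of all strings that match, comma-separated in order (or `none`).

1, 2, 3, 4, 5, 6

1 → match
2 → match
3 → match
4 → match
5 → match
6 → match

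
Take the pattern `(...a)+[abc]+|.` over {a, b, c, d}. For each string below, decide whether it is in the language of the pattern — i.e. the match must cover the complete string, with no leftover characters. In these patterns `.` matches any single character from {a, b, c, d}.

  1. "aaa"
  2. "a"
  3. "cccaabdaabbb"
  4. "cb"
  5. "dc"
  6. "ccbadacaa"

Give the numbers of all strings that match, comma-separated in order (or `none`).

2, 3, 6

1 → no match
2 → match
3 → match
4 → no match
5 → no match
6 → match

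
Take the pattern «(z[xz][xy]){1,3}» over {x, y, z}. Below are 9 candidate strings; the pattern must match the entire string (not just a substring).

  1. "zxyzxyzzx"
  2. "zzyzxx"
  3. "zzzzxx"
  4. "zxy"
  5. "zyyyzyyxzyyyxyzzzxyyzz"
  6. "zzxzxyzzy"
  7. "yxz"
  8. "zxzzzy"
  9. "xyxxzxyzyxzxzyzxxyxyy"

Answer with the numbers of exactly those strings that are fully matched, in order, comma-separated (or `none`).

1 → match
2 → match
3 → no match
4 → match
5 → no match
6 → match
7 → no match — must start with "z"
8 → no match
9 → no match — must start with "z"

1, 2, 4, 6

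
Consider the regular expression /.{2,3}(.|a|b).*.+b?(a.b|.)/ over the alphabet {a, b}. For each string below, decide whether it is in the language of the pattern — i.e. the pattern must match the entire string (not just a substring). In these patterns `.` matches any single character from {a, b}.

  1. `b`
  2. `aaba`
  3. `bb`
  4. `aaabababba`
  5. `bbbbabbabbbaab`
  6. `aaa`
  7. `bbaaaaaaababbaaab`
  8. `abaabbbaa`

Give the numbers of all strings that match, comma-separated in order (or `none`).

4, 5, 7, 8

1 → no match
2 → no match
3 → no match
4 → match
5 → match
6 → no match
7 → match
8 → match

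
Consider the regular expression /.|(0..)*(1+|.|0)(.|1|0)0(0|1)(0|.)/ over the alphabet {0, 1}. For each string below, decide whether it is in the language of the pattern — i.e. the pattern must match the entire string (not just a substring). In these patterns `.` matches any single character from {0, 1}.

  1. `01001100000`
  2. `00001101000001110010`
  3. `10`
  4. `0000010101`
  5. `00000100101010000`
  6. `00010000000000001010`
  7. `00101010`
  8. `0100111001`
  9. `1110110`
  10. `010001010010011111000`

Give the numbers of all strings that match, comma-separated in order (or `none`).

1 → match
2 → match
3 → no match
4 → no match
5 → match
6 → no match
7 → match
8 → no match
9 → no match
10 → match

1, 2, 5, 7, 10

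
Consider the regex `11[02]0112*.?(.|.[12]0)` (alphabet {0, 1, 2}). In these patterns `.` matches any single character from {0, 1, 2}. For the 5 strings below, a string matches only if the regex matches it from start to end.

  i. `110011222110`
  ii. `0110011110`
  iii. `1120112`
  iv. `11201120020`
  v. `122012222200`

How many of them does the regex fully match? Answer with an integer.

3

i → match
ii → no match — must start with `11`
iii → match
iv → match
v → no match — must start with `11`
Total matched: 3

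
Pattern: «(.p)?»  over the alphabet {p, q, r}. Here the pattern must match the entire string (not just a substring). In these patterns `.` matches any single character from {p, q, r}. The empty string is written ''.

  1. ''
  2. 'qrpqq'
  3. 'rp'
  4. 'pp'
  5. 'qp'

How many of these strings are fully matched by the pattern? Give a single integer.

1 → match
2 → no match
3 → match
4 → match
5 → match
Total matched: 4

4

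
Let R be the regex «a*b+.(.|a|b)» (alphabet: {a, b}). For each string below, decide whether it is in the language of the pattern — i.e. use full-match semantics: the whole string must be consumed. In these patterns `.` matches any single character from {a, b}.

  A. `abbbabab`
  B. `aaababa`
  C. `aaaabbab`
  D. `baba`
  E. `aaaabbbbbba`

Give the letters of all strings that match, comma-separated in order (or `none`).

A → no match
B → no match
C → match
D → no match
E → match

C, E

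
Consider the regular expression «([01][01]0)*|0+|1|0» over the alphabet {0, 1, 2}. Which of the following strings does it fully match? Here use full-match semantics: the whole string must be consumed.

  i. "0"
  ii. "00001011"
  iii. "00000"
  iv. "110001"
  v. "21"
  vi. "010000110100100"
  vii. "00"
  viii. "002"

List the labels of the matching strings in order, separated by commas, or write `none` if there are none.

i, iii, vi, vii

i → match
ii → no match
iii → match
iv → no match
v → no match
vi → match
vii → match
viii → no match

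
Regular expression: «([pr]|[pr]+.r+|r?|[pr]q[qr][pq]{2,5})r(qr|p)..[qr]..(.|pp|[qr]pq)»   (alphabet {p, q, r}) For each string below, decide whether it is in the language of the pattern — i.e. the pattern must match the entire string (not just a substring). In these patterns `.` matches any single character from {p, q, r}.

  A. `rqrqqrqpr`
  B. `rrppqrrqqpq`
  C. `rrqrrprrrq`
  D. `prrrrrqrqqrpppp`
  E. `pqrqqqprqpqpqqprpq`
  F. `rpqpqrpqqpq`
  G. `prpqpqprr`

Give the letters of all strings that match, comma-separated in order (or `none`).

A → match
B → match
C → match
D → match
E → no match
F → no match
G → match

A, B, C, D, G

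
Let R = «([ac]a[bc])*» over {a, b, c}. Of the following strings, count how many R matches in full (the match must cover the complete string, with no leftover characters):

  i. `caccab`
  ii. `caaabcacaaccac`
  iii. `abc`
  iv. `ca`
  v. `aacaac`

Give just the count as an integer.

2

i. `caccab` → match
ii → no match
iii. `abc` → no match
iv. `ca` → no match
v. `aacaac` → match
Total matched: 2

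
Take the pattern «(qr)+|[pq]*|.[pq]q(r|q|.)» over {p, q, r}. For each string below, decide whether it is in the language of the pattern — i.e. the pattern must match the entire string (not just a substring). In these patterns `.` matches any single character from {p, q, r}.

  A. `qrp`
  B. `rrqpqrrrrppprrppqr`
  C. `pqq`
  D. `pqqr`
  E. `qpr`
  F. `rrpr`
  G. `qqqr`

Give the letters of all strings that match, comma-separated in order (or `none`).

C, D, G

A → no match
B → no match
C → match
D → match
E → no match
F → no match
G → match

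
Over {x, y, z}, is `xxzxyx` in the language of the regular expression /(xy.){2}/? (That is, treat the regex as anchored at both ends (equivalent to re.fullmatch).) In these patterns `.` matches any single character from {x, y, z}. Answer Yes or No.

No

Every match must start with `xy`, but `xxzxyx` does not.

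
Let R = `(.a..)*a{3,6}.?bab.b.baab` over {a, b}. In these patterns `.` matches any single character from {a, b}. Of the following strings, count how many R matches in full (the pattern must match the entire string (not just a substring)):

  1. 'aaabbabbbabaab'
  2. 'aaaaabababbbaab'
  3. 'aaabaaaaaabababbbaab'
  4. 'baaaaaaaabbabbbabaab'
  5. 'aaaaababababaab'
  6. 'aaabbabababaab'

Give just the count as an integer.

1 → match
2 → match
3 → match
4 → match
5 → match
6 → match
Total matched: 6

6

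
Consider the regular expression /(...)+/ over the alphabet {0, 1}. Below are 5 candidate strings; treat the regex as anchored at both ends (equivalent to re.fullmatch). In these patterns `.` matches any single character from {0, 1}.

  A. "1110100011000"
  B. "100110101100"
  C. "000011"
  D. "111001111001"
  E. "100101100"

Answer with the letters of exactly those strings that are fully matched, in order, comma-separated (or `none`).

A → no match
B. "100110101100" → match
C. "000011" → match
D. "111001111001" → match
E. "100101100" → match

B, C, D, E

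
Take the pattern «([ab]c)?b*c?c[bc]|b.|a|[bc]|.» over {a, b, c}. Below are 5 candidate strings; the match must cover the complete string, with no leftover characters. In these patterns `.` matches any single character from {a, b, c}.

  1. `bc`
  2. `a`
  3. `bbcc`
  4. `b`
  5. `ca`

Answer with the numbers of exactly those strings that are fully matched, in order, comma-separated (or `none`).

1. `bc` → match
2. `a` → match
3. `bbcc` → match
4. `b` → match
5. `ca` → no match

1, 2, 3, 4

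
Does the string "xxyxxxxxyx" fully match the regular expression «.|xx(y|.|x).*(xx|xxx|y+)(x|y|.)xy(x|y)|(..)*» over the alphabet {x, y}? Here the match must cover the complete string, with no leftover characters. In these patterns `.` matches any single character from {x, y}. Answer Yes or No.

Yes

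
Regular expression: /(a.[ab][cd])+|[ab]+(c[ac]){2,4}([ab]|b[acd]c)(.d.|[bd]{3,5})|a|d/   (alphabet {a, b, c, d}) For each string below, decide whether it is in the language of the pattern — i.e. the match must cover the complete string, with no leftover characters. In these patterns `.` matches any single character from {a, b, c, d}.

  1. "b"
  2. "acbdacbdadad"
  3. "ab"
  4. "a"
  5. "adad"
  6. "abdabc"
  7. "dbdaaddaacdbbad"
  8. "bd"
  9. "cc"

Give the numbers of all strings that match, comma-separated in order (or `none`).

1. "b" → no match
2. "acbdacbdadad" → match
3. "ab" → no match
4. "a" → match
5. "adad" → match
6. "abdabc" → no match
7 → no match
8. "bd" → no match
9. "cc" → no match

2, 4, 5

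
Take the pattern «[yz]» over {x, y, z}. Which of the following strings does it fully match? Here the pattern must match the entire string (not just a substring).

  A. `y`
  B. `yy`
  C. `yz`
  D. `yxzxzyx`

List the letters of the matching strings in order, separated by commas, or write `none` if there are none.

A

A → match
B → no match
C → no match
D → no match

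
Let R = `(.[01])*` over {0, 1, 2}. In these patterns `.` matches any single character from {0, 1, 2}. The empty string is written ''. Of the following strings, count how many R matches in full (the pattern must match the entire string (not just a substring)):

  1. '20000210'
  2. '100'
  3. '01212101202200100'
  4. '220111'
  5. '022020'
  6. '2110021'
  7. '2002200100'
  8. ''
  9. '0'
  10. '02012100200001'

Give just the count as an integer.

1 → no match
2 → no match
3 → no match
4 → no match
5 → no match
6 → no match
7 → no match
8 → match
9 → no match
10 → no match
Total matched: 1

1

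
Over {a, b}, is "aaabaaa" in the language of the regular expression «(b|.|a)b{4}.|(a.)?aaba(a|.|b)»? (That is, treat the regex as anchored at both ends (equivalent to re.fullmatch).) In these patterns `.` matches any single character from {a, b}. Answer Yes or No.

No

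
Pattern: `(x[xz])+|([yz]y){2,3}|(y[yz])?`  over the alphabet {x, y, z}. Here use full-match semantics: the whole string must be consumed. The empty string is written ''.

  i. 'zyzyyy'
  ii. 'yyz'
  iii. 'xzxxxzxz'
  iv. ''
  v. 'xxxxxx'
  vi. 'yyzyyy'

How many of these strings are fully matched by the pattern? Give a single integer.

5

i → match
ii → no match
iii → match
iv → match
v → match
vi → match
Total matched: 5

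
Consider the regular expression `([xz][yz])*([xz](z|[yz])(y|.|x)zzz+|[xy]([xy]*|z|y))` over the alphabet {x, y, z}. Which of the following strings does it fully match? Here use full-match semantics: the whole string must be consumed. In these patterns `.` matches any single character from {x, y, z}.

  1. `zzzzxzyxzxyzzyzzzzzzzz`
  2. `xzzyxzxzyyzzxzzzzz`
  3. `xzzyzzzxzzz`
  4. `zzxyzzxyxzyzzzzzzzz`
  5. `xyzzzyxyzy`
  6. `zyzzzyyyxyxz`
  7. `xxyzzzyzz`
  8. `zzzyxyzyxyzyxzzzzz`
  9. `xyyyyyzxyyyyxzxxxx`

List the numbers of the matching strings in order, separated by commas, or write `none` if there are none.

1 → no match
2 → no match
3 → no match
4 → match
5 → no match
6 → no match
7 → no match
8 → match
9 → no match

4, 8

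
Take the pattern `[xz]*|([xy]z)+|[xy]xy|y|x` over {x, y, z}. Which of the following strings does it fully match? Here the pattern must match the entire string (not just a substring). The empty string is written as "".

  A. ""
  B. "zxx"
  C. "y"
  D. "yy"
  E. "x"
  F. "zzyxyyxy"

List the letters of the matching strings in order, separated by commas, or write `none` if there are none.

A, B, C, E

A → match
B → match
C → match
D → no match
E → match
F → no match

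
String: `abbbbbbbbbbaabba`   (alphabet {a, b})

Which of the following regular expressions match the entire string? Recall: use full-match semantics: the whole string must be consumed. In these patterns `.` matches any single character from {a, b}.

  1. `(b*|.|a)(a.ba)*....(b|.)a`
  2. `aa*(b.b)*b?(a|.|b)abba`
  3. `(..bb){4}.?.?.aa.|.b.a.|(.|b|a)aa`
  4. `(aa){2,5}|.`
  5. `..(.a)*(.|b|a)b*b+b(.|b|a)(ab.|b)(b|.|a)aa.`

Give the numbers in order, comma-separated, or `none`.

1 → no match
2 → match
3 → no match
4 → no match
5 → no match

2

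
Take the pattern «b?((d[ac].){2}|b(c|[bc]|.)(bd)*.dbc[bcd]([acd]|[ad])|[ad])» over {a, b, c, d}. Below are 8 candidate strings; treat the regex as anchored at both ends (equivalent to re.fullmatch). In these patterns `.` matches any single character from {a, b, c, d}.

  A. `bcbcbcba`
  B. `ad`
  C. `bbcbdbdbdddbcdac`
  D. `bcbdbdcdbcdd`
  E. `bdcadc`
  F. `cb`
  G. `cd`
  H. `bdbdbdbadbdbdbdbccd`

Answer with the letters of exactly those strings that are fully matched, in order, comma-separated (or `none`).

D

A → no match
B → no match
C → no match
D → match
E → no match
F → no match
G → no match
H → no match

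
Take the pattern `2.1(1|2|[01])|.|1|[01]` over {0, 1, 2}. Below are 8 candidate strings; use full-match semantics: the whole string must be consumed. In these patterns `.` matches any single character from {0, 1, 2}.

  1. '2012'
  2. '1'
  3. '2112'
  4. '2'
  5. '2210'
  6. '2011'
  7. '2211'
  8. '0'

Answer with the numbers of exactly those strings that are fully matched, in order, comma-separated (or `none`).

1, 2, 3, 4, 5, 6, 7, 8

1 → match
2 → match
3 → match
4 → match
5 → match
6 → match
7 → match
8 → match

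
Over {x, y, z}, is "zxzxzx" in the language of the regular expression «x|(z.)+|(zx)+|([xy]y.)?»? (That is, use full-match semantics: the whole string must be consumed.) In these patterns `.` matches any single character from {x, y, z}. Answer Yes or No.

Yes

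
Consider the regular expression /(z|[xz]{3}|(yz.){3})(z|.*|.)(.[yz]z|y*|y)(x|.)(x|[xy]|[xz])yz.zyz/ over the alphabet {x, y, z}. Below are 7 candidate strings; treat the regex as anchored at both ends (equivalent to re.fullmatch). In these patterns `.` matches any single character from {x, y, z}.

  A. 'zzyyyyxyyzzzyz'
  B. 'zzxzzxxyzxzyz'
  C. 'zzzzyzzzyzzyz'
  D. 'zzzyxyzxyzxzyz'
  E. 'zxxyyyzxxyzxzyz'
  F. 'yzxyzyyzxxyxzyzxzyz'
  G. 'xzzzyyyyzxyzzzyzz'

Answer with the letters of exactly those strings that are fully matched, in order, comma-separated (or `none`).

A → match
B → match
C → no match
D → match
E → match
F → match
G → no match — must end with 'zyz'

A, B, D, E, F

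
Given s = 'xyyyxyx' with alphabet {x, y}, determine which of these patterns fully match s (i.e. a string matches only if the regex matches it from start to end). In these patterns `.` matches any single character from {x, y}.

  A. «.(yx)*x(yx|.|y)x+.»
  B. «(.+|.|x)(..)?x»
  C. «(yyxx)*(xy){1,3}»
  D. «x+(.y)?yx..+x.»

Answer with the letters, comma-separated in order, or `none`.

B

A → no match
B → match
C → no match — must end with 'xy'
D → no match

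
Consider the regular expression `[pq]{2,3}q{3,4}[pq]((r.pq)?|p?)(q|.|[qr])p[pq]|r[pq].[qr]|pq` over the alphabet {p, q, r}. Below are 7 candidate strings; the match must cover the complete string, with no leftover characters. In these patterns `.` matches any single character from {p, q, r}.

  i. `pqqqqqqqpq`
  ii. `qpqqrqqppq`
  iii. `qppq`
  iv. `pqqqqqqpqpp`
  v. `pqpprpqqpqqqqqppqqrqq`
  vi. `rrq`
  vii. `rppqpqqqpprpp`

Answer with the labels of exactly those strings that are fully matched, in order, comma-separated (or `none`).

i, iv

i → match
ii → no match
iii → no match
iv → match
v → no match
vi → no match
vii → no match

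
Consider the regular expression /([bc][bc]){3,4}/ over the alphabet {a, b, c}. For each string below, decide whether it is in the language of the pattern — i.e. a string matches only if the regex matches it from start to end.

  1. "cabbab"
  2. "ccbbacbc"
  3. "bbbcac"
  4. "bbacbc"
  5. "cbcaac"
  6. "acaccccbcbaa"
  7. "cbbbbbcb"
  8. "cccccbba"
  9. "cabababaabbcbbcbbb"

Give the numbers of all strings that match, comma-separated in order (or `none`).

7

1 → no match
2 → no match
3 → no match
4 → no match
5 → no match
6 → no match
7 → match
8 → no match
9 → no match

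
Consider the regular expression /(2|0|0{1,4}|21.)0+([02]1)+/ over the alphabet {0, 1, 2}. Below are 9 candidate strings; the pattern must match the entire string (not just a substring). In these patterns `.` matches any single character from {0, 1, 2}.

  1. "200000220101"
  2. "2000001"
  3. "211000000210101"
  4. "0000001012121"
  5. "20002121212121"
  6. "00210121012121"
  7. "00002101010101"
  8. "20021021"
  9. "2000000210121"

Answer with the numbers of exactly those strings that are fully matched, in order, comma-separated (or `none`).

1 → no match
2 → match
3 → match
4 → match
5 → match
6 → match
7 → match
8 → no match
9 → match

2, 3, 4, 5, 6, 7, 9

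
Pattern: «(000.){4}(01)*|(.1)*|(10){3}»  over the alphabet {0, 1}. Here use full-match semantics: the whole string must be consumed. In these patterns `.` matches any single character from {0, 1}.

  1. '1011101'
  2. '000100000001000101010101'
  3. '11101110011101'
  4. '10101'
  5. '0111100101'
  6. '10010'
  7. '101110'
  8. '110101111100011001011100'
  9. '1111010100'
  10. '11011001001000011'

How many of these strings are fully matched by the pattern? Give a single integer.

1 → no match
2 → match
3 → no match
4 → no match
5 → no match
6 → no match
7 → no match
8 → no match
9 → no match
10 → no match
Total matched: 1

1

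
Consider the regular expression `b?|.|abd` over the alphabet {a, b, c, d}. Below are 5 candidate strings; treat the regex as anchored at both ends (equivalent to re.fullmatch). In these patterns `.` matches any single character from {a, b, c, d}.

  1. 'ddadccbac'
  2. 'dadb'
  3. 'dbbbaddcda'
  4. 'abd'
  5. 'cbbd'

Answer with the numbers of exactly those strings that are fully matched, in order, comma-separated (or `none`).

4

1. 'ddadccbac' → no match
2. 'dadb' → no match
3. 'dbbbaddcda' → no match
4. 'abd' → match
5. 'cbbd' → no match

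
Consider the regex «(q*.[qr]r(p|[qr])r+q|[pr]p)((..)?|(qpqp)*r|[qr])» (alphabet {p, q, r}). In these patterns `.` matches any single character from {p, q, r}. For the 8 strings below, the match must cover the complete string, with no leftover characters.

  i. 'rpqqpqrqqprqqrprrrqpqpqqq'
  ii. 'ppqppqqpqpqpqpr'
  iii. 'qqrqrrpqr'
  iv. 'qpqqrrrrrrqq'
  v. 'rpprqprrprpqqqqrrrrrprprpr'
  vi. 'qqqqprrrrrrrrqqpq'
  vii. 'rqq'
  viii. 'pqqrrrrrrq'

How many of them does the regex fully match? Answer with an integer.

i → no match
ii → no match
iii → no match
iv → no match
v → no match
vi → no match
vii → no match
viii → no match
Total matched: 0

0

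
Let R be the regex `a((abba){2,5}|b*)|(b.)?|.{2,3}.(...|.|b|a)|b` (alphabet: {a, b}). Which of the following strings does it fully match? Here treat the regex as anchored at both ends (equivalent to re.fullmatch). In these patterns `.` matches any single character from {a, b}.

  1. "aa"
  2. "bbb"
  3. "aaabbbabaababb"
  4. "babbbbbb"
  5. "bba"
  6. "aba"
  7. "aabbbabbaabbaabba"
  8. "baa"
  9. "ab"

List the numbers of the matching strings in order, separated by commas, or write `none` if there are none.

9

1 → no match
2 → no match
3 → no match
4 → no match
5 → no match
6 → no match
7 → no match
8 → no match
9 → match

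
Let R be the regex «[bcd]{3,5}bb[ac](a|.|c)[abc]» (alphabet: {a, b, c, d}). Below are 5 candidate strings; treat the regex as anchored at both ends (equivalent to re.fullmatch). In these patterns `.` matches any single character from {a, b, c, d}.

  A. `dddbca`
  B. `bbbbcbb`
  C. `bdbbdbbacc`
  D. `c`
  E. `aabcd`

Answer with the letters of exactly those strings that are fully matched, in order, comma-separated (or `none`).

C

A. `dddbca` → no match
B. `bbbbcbb` → no match
C. `bdbbdbbacc` → match
D. `c` → no match
E. `aabcd` → no match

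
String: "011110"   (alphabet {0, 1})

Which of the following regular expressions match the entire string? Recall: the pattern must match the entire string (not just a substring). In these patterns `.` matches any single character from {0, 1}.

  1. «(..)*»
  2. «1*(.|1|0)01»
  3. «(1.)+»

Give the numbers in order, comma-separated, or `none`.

1

1 → match
2 → no match — must end with "01"
3 → no match — must start with "1"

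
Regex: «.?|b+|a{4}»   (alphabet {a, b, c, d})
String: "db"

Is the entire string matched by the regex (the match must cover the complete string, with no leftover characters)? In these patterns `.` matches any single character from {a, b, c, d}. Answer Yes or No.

No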